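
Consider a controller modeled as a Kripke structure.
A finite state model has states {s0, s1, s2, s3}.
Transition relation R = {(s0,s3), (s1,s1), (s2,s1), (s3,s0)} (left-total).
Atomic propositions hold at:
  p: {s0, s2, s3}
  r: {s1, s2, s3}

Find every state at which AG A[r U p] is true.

A[r U p]: least fixpoint, start Z0 = Sat(p) = {s0, s2, s3}, add states in Sat(r) with every successor in Z. Already a fixed point.
Sat(A[r U p]) = {s0, s2, s3}
AG A[r U p]: greatest fixpoint, start Z0 = {s0, s2, s3}, keep only states in Sat with every successor in Z. Z1 = {s0, s3}; fixed.
Sat(AG A[r U p]) = {s0, s3}

{s0, s3}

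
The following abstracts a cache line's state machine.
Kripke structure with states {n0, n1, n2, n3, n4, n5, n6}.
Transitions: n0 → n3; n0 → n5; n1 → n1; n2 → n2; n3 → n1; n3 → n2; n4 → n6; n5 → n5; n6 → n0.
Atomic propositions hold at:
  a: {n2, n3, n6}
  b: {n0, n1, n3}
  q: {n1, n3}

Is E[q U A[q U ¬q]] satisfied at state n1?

No

Sat(¬q) = {n0, n2, n4, n5, n6}
A[q U ¬q]: least fixpoint, start Z0 = Sat(¬q) = {n0, n2, n4, n5, n6}, add states in Sat(q) with every successor in Z. Already a fixed point.
Sat(A[q U ¬q]) = {n0, n2, n4, n5, n6}
E[q U A[q U ¬q]]: least fixpoint, start Z0 = Sat(A[q U ¬q]) = {n0, n2, n4, n5, n6}, add states in Sat(q) with some successor in Z. Z1 = {n0, n2, n3, n4, n5, n6}; fixed.
Sat(E[q U A[q U ¬q]]) = {n0, n2, n3, n4, n5, n6}
n1 ∉ Sat(E[q U A[q U ¬q]]) = {n0, n2, n3, n4, n5, n6}, so the formula does not hold at n1.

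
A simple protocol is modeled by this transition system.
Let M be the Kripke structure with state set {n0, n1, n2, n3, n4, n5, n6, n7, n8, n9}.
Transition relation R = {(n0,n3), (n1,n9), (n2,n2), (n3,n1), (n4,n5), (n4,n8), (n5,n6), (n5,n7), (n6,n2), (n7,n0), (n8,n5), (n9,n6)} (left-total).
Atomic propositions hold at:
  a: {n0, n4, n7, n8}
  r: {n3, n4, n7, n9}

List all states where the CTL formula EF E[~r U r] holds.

{n0, n1, n3, n4, n5, n7, n8, n9}

Sat(~r) = {n0, n1, n2, n5, n6, n8}
E[~r U r]: least fixpoint, start Z0 = Sat(r) = {n3, n4, n7, n9}, add states in Sat(~r) with some successor in Z. Z1 = {n0, n1, n3, n4, n5, n7, n9}; Z2 = {n0, n1, n3, n4, n5, n7, n8, n9}; fixed.
Sat(E[~r U r]) = {n0, n1, n3, n4, n5, n7, n8, n9}
EF E[~r U r]: least fixpoint, start Z0 = {n0, n1, n3, n4, n5, n7, n8, n9}, add states with some successor in Z. Already a fixed point.
Sat(EF E[~r U r]) = {n0, n1, n3, n4, n5, n7, n8, n9}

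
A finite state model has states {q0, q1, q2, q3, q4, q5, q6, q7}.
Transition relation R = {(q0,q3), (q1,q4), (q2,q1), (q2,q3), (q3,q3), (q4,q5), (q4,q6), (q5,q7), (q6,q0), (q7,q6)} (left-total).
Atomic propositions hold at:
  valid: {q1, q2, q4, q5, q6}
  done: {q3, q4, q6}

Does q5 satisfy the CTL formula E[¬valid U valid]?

Sat(¬valid) = {q0, q3, q7}
E[¬valid U valid]: least fixpoint, start Z0 = Sat(valid) = {q1, q2, q4, q5, q6}, add states in Sat(¬valid) with some successor in Z. Z1 = {q1, q2, q4, q5, q6, q7}; fixed.
Sat(E[¬valid U valid]) = {q1, q2, q4, q5, q6, q7}
q5 ∈ Sat(E[¬valid U valid]) = {q1, q2, q4, q5, q6, q7}, so the formula holds at q5.

Yes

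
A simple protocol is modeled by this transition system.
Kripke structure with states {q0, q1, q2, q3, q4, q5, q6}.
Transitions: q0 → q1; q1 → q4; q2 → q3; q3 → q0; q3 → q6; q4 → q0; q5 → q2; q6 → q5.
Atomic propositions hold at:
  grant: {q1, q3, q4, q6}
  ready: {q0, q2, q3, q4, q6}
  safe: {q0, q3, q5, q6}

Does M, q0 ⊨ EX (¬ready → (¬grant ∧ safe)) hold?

No

Sat(¬ready) = {q1, q5}
Sat(¬grant) = {q0, q2, q5}
Sat(¬grant ∧ safe) = {q0, q5}
Sat(¬ready → (¬grant ∧ safe)) = {q0, q2, q3, q4, q5, q6}
Sat(EX (¬ready → (¬grant ∧ safe))) = {s : some successor in {q0, q2, q3, q4, q5, q6}} = {q1, q2, q3, q4, q5, q6}
q0 ∉ Sat(EX (¬ready → (¬grant ∧ safe))) = {q1, q2, q3, q4, q5, q6}, so the formula does not hold at q0.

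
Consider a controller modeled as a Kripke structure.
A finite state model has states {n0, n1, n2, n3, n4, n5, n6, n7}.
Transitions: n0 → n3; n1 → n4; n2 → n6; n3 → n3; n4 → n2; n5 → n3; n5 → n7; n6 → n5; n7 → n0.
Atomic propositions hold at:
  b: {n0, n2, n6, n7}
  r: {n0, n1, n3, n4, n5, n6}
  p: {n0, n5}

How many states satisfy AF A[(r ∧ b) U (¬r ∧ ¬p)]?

Sat(r ∧ b) = {n0, n6}
Sat(¬r) = {n2, n7}
Sat(¬p) = {n1, n2, n3, n4, n6, n7}
Sat(¬r ∧ ¬p) = {n2, n7}
A[(r ∧ b) U (¬r ∧ ¬p)]: least fixpoint, start Z0 = Sat((¬r ∧ ¬p)) = {n2, n7}, add states in Sat(r ∧ b) with every successor in Z. Already a fixed point.
Sat(A[(r ∧ b) U (¬r ∧ ¬p)]) = {n2, n7}
AF A[(r ∧ b) U (¬r ∧ ¬p)]: least fixpoint, start Z0 = {n2, n7}, add states with every successor in Z. Z1 = {n2, n4, n7}; Z2 = {n1, n2, n4, n7}; fixed.
Sat(AF A[(r ∧ b) U (¬r ∧ ¬p)]) = {n1, n2, n4, n7}
|Sat(AF A[(r ∧ b) U (¬r ∧ ¬p)])| = |{n1, n2, n4, n7}| = 4.

4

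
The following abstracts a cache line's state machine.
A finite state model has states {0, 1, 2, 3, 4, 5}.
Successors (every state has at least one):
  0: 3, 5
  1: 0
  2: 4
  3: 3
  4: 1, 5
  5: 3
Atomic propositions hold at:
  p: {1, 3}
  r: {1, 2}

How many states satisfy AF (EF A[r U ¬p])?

Sat(¬p) = {0, 2, 4, 5}
A[r U ¬p]: least fixpoint, start Z0 = Sat(¬p) = {0, 2, 4, 5}, add states in Sat(r) with every successor in Z. Z1 = {0, 1, 2, 4, 5}; fixed.
Sat(A[r U ¬p]) = {0, 1, 2, 4, 5}
EF A[r U ¬p]: least fixpoint, start Z0 = {0, 1, 2, 4, 5}, add states with some successor in Z. Already a fixed point.
Sat(EF A[r U ¬p]) = {0, 1, 2, 4, 5}
AF (EF A[r U ¬p]): least fixpoint, start Z0 = {0, 1, 2, 4, 5}, add states with every successor in Z. Already a fixed point.
Sat(AF (EF A[r U ¬p])) = {0, 1, 2, 4, 5}
|Sat(AF (EF A[r U ¬p]))| = |{0, 1, 2, 4, 5}| = 5.

5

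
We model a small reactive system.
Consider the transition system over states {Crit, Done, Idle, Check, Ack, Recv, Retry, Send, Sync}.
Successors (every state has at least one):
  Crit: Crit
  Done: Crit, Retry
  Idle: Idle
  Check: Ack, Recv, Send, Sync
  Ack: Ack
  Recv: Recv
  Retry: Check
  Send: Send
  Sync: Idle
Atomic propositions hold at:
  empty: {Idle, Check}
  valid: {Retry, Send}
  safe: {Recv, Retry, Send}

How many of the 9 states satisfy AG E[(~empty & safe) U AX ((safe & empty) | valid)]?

1

Sat(~empty) = {Crit, Done, Ack, Recv, Retry, Send, Sync}
Sat(~empty & safe) = {Recv, Retry, Send}
Sat(safe & empty) = ∅
Sat((safe & empty) | valid) = {Retry, Send}
Sat(AX ((safe & empty) | valid)) = {s : every successor in {Retry, Send}} = {Send}
E[(~empty & safe) U AX ((safe & empty) | valid)]: least fixpoint, start Z0 = Sat(AX ((safe & empty) | valid)) = {Send}, add states in Sat(~empty & safe) with some successor in Z. Already a fixed point.
Sat(E[(~empty & safe) U AX ((safe & empty) | valid)]) = {Send}
AG E[(~empty & safe) U AX ((safe & empty) | valid)]: greatest fixpoint, start Z0 = {Send}, keep only states in Sat with every successor in Z. Already a fixed point.
Sat(AG E[(~empty & safe) U AX ((safe & empty) | valid)]) = {Send}
|Sat(AG E[(~empty & safe) U AX ((safe & empty) | valid)])| = |{Send}| = 1.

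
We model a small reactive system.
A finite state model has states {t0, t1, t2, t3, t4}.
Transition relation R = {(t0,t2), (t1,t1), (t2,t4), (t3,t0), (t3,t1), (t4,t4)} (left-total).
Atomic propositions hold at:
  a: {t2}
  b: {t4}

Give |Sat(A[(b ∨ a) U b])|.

2

Sat(b ∨ a) = {t2, t4}
A[(b ∨ a) U b]: least fixpoint, start Z0 = Sat(b) = {t4}, add states in Sat(b ∨ a) with every successor in Z. Z1 = {t2, t4}; fixed.
Sat(A[(b ∨ a) U b]) = {t2, t4}
|Sat(A[(b ∨ a) U b])| = |{t2, t4}| = 2.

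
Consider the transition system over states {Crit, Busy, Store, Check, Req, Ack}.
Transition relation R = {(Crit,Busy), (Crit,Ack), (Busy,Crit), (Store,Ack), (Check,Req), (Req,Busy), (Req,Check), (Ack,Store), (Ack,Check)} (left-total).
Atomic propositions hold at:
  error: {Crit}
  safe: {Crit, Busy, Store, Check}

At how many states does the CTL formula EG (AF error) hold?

2

AF error: least fixpoint, start Z0 = {Crit}, add states with every successor in Z. Z1 = {Crit, Busy}; fixed.
Sat(AF error) = {Crit, Busy}
EG (AF error): greatest fixpoint, start Z0 = {Crit, Busy}, keep only states in Sat with some successor in Z. Already a fixed point.
Sat(EG (AF error)) = {Crit, Busy}
|Sat(EG (AF error))| = |{Crit, Busy}| = 2.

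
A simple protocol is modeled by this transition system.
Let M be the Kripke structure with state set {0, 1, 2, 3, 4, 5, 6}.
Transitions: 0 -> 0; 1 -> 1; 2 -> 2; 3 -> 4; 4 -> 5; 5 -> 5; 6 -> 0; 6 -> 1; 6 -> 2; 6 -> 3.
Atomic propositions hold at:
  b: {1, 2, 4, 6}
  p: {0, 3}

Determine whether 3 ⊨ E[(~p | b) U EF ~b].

Yes

Sat(~p) = {1, 2, 4, 5, 6}
Sat(~p | b) = {1, 2, 4, 5, 6}
Sat(~b) = {0, 3, 5}
EF ~b: least fixpoint, start Z0 = {0, 3, 5}, add states with some successor in Z. Z1 = {0, 3, 4, 5, 6}; fixed.
Sat(EF ~b) = {0, 3, 4, 5, 6}
E[(~p | b) U EF ~b]: least fixpoint, start Z0 = Sat(EF ~b) = {0, 3, 4, 5, 6}, add states in Sat(~p | b) with some successor in Z. Already a fixed point.
Sat(E[(~p | b) U EF ~b]) = {0, 3, 4, 5, 6}
3 ∈ Sat(E[(~p | b) U EF ~b]) = {0, 3, 4, 5, 6}, so the formula holds at 3.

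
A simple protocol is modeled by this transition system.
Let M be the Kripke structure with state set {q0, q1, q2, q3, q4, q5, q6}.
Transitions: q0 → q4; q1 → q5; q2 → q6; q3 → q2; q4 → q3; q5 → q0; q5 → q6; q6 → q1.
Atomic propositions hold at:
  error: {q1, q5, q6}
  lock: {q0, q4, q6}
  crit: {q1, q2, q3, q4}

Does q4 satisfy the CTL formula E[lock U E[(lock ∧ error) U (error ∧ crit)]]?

No

Sat(lock ∧ error) = {q6}
Sat(error ∧ crit) = {q1}
E[(lock ∧ error) U (error ∧ crit)]: least fixpoint, start Z0 = Sat((error ∧ crit)) = {q1}, add states in Sat(lock ∧ error) with some successor in Z. Z1 = {q1, q6}; fixed.
Sat(E[(lock ∧ error) U (error ∧ crit)]) = {q1, q6}
E[lock U E[(lock ∧ error) U (error ∧ crit)]]: least fixpoint, start Z0 = Sat(E[(lock ∧ error) U (error ∧ crit)]) = {q1, q6}, add states in Sat(lock) with some successor in Z. Already a fixed point.
Sat(E[lock U E[(lock ∧ error) U (error ∧ crit)]]) = {q1, q6}
q4 ∉ Sat(E[lock U E[(lock ∧ error) U (error ∧ crit)]]) = {q1, q6}, so the formula does not hold at q4.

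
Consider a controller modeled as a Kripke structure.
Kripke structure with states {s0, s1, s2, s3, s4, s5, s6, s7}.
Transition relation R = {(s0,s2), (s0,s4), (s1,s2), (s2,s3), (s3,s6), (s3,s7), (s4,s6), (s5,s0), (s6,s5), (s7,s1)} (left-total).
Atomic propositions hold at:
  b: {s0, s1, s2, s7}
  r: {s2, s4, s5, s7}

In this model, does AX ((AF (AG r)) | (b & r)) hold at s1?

Yes

AG r: greatest fixpoint, start Z0 = {s2, s4, s5, s7}, keep only states in Sat with every successor in Z. Z1 = ∅; fixed.
Sat(AG r) = ∅
AF (AG r): least fixpoint, start Z0 = ∅, add states with every successor in Z. Already a fixed point.
Sat(AF (AG r)) = ∅
Sat(b & r) = {s2, s7}
Sat((AF (AG r)) | (b & r)) = {s2, s7}
Sat(AX ((AF (AG r)) | (b & r))) = {s : every successor in {s2, s7}} = {s1}
s1 ∈ Sat(AX ((AF (AG r)) | (b & r))) = {s1}, so the formula holds at s1.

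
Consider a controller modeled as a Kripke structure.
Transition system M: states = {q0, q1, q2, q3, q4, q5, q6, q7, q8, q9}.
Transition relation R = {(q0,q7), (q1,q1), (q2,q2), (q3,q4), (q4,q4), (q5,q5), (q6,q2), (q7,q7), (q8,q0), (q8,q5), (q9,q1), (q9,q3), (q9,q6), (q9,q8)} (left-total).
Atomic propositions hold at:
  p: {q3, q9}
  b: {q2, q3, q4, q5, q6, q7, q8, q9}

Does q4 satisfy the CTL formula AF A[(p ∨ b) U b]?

Sat(p ∨ b) = {q2, q3, q4, q5, q6, q7, q8, q9}
A[(p ∨ b) U b]: least fixpoint, start Z0 = Sat(b) = {q2, q3, q4, q5, q6, q7, q8, q9}, add states in Sat(p ∨ b) with every successor in Z. Already a fixed point.
Sat(A[(p ∨ b) U b]) = {q2, q3, q4, q5, q6, q7, q8, q9}
AF A[(p ∨ b) U b]: least fixpoint, start Z0 = {q2, q3, q4, q5, q6, q7, q8, q9}, add states with every successor in Z. Z1 = {q0, q2, q3, q4, q5, q6, q7, q8, q9}; fixed.
Sat(AF A[(p ∨ b) U b]) = {q0, q2, q3, q4, q5, q6, q7, q8, q9}
q4 ∈ Sat(AF A[(p ∨ b) U b]) = {q0, q2, q3, q4, q5, q6, q7, q8, q9}, so the formula holds at q4.

Yes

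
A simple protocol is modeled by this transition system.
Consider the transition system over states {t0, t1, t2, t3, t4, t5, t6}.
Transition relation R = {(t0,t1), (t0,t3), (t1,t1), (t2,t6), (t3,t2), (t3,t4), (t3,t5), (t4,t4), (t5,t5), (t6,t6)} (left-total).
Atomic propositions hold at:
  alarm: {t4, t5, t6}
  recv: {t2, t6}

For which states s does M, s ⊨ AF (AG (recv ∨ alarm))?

{t2, t3, t4, t5, t6}

Sat(recv ∨ alarm) = {t2, t4, t5, t6}
AG (recv ∨ alarm): greatest fixpoint, start Z0 = {t2, t4, t5, t6}, keep only states in Sat with every successor in Z. Already a fixed point.
Sat(AG (recv ∨ alarm)) = {t2, t4, t5, t6}
AF (AG (recv ∨ alarm)): least fixpoint, start Z0 = {t2, t4, t5, t6}, add states with every successor in Z. Z1 = {t2, t3, t4, t5, t6}; fixed.
Sat(AF (AG (recv ∨ alarm))) = {t2, t3, t4, t5, t6}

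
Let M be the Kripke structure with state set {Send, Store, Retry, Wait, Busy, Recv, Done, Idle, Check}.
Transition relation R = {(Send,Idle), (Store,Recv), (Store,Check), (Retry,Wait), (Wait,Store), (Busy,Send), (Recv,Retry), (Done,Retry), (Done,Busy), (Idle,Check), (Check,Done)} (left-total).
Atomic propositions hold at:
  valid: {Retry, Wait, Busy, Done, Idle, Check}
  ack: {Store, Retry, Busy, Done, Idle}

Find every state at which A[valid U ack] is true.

{Store, Retry, Wait, Busy, Done, Idle, Check}

A[valid U ack]: least fixpoint, start Z0 = Sat(ack) = {Store, Retry, Busy, Done, Idle}, add states in Sat(valid) with every successor in Z. Z1 = {Store, Retry, Wait, Busy, Done, Idle, Check}; fixed.
Sat(A[valid U ack]) = {Store, Retry, Wait, Busy, Done, Idle, Check}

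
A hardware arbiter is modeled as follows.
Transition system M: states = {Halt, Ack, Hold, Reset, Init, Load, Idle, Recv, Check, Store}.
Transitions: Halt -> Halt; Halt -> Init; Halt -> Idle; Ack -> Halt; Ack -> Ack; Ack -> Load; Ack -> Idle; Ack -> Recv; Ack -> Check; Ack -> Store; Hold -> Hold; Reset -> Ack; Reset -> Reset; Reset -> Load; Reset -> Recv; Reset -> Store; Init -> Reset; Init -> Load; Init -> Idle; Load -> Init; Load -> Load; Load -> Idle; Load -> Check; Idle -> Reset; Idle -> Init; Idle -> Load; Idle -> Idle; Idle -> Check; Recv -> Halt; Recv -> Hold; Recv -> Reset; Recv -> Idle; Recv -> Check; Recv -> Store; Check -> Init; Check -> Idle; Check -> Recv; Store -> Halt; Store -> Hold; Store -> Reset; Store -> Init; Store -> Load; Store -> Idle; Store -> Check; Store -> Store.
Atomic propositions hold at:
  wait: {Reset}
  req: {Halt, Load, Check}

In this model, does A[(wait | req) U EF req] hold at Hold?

Sat(wait | req) = {Halt, Reset, Load, Check}
EF req: least fixpoint, start Z0 = {Halt, Load, Check}, add states with some successor in Z. Z1 = {Halt, Ack, Reset, Init, Load, Idle, Recv, Check, Store}; fixed.
Sat(EF req) = {Halt, Ack, Reset, Init, Load, Idle, Recv, Check, Store}
A[(wait | req) U EF req]: least fixpoint, start Z0 = Sat(EF req) = {Halt, Ack, Reset, Init, Load, Idle, Recv, Check, Store}, add states in Sat(wait | req) with every successor in Z. Already a fixed point.
Sat(A[(wait | req) U EF req]) = {Halt, Ack, Reset, Init, Load, Idle, Recv, Check, Store}
Hold ∉ Sat(A[(wait | req) U EF req]) = {Halt, Ack, Reset, Init, Load, Idle, Recv, Check, Store}, so the formula does not hold at Hold.

No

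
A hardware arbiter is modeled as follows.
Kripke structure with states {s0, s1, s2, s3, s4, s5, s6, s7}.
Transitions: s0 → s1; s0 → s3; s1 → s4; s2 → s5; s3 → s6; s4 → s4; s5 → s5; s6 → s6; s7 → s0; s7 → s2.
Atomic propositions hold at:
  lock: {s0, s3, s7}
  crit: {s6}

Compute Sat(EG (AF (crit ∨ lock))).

Sat(crit ∨ lock) = {s0, s3, s6, s7}
AF (crit ∨ lock): least fixpoint, start Z0 = {s0, s3, s6, s7}, add states with every successor in Z. Already a fixed point.
Sat(AF (crit ∨ lock)) = {s0, s3, s6, s7}
EG (AF (crit ∨ lock)): greatest fixpoint, start Z0 = {s0, s3, s6, s7}, keep only states in Sat with some successor in Z. Already a fixed point.
Sat(EG (AF (crit ∨ lock))) = {s0, s3, s6, s7}

{s0, s3, s6, s7}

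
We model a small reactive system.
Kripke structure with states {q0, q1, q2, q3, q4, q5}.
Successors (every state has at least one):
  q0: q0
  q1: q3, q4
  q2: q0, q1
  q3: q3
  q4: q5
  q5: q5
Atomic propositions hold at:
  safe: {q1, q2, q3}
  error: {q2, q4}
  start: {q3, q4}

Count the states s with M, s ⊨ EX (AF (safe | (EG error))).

3

EG error: greatest fixpoint, start Z0 = {q2, q4}, keep only states in Sat with some successor in Z. Z1 = ∅; fixed.
Sat(EG error) = ∅
Sat(safe | (EG error)) = {q1, q2, q3}
AF (safe | (EG error)): least fixpoint, start Z0 = {q1, q2, q3}, add states with every successor in Z. Already a fixed point.
Sat(AF (safe | (EG error))) = {q1, q2, q3}
Sat(EX (AF (safe | (EG error)))) = {s : some successor in {q1, q2, q3}} = {q1, q2, q3}
|Sat(EX (AF (safe | (EG error))))| = |{q1, q2, q3}| = 3.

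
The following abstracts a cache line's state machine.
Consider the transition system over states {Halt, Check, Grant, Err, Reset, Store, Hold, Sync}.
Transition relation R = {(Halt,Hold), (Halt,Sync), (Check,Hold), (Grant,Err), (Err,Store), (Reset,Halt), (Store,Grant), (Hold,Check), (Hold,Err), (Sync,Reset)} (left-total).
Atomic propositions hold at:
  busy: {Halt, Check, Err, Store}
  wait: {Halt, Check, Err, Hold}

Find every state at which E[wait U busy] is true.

{Halt, Check, Err, Store, Hold}

E[wait U busy]: least fixpoint, start Z0 = Sat(busy) = {Halt, Check, Err, Store}, add states in Sat(wait) with some successor in Z. Z1 = {Halt, Check, Err, Store, Hold}; fixed.
Sat(E[wait U busy]) = {Halt, Check, Err, Store, Hold}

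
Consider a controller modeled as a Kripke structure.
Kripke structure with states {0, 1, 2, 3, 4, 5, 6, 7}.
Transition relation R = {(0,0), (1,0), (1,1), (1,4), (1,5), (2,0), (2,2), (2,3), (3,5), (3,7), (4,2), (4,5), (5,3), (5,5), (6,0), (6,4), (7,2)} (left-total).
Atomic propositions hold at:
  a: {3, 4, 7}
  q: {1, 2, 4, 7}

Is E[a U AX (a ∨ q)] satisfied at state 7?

Sat(a ∨ q) = {1, 2, 3, 4, 7}
Sat(AX (a ∨ q)) = {s : every successor in {1, 2, 3, 4, 7}} = {7}
E[a U AX (a ∨ q)]: least fixpoint, start Z0 = Sat(AX (a ∨ q)) = {7}, add states in Sat(a) with some successor in Z. Z1 = {3, 7}; fixed.
Sat(E[a U AX (a ∨ q)]) = {3, 7}
7 ∈ Sat(E[a U AX (a ∨ q)]) = {3, 7}, so the formula holds at 7.

Yes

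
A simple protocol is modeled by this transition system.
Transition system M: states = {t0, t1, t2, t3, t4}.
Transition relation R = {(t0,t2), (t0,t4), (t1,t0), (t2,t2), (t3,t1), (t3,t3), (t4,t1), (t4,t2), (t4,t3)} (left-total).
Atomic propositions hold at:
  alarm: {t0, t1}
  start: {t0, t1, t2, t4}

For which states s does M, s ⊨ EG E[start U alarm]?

E[start U alarm]: least fixpoint, start Z0 = Sat(alarm) = {t0, t1}, add states in Sat(start) with some successor in Z. Z1 = {t0, t1, t4}; fixed.
Sat(E[start U alarm]) = {t0, t1, t4}
EG E[start U alarm]: greatest fixpoint, start Z0 = {t0, t1, t4}, keep only states in Sat with some successor in Z. Already a fixed point.
Sat(EG E[start U alarm]) = {t0, t1, t4}

{t0, t1, t4}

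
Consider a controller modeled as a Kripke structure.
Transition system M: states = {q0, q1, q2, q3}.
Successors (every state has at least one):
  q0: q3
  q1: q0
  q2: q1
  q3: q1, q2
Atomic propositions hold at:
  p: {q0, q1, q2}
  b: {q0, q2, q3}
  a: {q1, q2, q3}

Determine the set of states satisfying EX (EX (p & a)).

Sat(p & a) = {q1, q2}
Sat(EX (p & a)) = {s : some successor in {q1, q2}} = {q2, q3}
Sat(EX (EX (p & a))) = {s : some successor in {q2, q3}} = {q0, q3}

{q0, q3}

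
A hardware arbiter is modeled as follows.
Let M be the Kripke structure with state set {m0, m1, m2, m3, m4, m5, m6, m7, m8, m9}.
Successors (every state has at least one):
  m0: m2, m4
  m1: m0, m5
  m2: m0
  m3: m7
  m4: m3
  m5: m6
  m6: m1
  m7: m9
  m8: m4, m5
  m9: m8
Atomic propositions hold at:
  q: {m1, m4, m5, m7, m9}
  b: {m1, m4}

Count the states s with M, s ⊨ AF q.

8

AF q: least fixpoint, start Z0 = {m1, m4, m5, m7, m9}, add states with every successor in Z. Z1 = {m1, m3, m4, m5, m6, m7, m8, m9}; fixed.
Sat(AF q) = {m1, m3, m4, m5, m6, m7, m8, m9}
|Sat(AF q)| = |{m1, m3, m4, m5, m6, m7, m8, m9}| = 8.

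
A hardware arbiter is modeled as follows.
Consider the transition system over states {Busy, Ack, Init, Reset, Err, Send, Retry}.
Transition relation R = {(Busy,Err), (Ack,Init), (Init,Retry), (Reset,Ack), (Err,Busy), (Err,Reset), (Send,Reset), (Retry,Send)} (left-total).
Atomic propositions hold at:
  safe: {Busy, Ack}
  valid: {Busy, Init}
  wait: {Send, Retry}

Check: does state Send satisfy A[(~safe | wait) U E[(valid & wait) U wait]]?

Sat(~safe) = {Init, Reset, Err, Send, Retry}
Sat(~safe | wait) = {Init, Reset, Err, Send, Retry}
Sat(valid & wait) = ∅
E[(valid & wait) U wait]: least fixpoint, start Z0 = Sat(wait) = {Send, Retry}, add states in Sat(valid & wait) with some successor in Z. Already a fixed point.
Sat(E[(valid & wait) U wait]) = {Send, Retry}
A[(~safe | wait) U E[(valid & wait) U wait]]: least fixpoint, start Z0 = Sat(E[(valid & wait) U wait]) = {Send, Retry}, add states in Sat(~safe | wait) with every successor in Z. Z1 = {Init, Send, Retry}; fixed.
Sat(A[(~safe | wait) U E[(valid & wait) U wait]]) = {Init, Send, Retry}
Send ∈ Sat(A[(~safe | wait) U E[(valid & wait) U wait]]) = {Init, Send, Retry}, so the formula holds at Send.

Yes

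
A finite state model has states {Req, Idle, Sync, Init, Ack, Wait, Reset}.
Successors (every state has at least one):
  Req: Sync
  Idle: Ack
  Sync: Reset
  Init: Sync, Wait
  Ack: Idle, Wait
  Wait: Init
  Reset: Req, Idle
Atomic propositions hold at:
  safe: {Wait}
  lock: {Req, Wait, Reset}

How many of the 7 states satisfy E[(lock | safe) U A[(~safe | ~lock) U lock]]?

Sat(lock | safe) = {Req, Wait, Reset}
Sat(~safe) = {Req, Idle, Sync, Init, Ack, Reset}
Sat(~lock) = {Idle, Sync, Init, Ack}
Sat(~safe | ~lock) = {Req, Idle, Sync, Init, Ack, Reset}
A[(~safe | ~lock) U lock]: least fixpoint, start Z0 = Sat(lock) = {Req, Wait, Reset}, add states in Sat(~safe | ~lock) with every successor in Z. Z1 = {Req, Sync, Wait, Reset}; Z2 = {Req, Sync, Init, Wait, Reset}; fixed.
Sat(A[(~safe | ~lock) U lock]) = {Req, Sync, Init, Wait, Reset}
E[(lock | safe) U A[(~safe | ~lock) U lock]]: least fixpoint, start Z0 = Sat(A[(~safe | ~lock) U lock]) = {Req, Sync, Init, Wait, Reset}, add states in Sat(lock | safe) with some successor in Z. Already a fixed point.
Sat(E[(lock | safe) U A[(~safe | ~lock) U lock]]) = {Req, Sync, Init, Wait, Reset}
|Sat(E[(lock | safe) U A[(~safe | ~lock) U lock]])| = |{Req, Sync, Init, Wait, Reset}| = 5.

5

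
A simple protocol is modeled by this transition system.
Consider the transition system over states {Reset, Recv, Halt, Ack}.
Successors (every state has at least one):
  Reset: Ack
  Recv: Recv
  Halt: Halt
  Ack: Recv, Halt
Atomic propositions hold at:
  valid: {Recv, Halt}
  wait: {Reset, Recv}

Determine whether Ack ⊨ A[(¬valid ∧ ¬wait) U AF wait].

No

Sat(¬valid) = {Reset, Ack}
Sat(¬wait) = {Halt, Ack}
Sat(¬valid ∧ ¬wait) = {Ack}
AF wait: least fixpoint, start Z0 = {Reset, Recv}, add states with every successor in Z. Already a fixed point.
Sat(AF wait) = {Reset, Recv}
A[(¬valid ∧ ¬wait) U AF wait]: least fixpoint, start Z0 = Sat(AF wait) = {Reset, Recv}, add states in Sat(¬valid ∧ ¬wait) with every successor in Z. Already a fixed point.
Sat(A[(¬valid ∧ ¬wait) U AF wait]) = {Reset, Recv}
Ack ∉ Sat(A[(¬valid ∧ ¬wait) U AF wait]) = {Reset, Recv}, so the formula does not hold at Ack.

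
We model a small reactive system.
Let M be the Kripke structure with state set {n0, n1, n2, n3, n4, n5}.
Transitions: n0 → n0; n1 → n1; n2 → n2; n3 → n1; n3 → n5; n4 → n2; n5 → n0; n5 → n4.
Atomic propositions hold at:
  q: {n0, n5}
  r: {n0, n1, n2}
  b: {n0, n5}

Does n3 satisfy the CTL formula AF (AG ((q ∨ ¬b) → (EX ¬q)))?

No

Sat(¬b) = {n1, n2, n3, n4}
Sat(q ∨ ¬b) = {n0, n1, n2, n3, n4, n5}
Sat(¬q) = {n1, n2, n3, n4}
Sat(EX ¬q) = {s : some successor in {n1, n2, n3, n4}} = {n1, n2, n3, n4, n5}
Sat((q ∨ ¬b) → (EX ¬q)) = {n1, n2, n3, n4, n5}
AG ((q ∨ ¬b) → (EX ¬q)): greatest fixpoint, start Z0 = {n1, n2, n3, n4, n5}, keep only states in Sat with every successor in Z. Z1 = {n1, n2, n3, n4}; Z2 = {n1, n2, n4}; fixed.
Sat(AG ((q ∨ ¬b) → (EX ¬q))) = {n1, n2, n4}
AF (AG ((q ∨ ¬b) → (EX ¬q))): least fixpoint, start Z0 = {n1, n2, n4}, add states with every successor in Z. Already a fixed point.
Sat(AF (AG ((q ∨ ¬b) → (EX ¬q)))) = {n1, n2, n4}
n3 ∉ Sat(AF (AG ((q ∨ ¬b) → (EX ¬q)))) = {n1, n2, n4}, so the formula does not hold at n3.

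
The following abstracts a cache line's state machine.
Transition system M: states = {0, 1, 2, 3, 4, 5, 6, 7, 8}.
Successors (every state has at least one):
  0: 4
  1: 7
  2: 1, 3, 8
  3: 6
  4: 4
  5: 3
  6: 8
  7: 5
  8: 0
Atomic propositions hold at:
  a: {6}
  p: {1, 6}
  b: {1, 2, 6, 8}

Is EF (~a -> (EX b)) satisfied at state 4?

No

Sat(~a) = {0, 1, 2, 3, 4, 5, 7, 8}
Sat(EX b) = {s : some successor in {1, 2, 6, 8}} = {2, 3, 6}
Sat(~a -> (EX b)) = {2, 3, 6}
EF (~a -> (EX b)): least fixpoint, start Z0 = {2, 3, 6}, add states with some successor in Z. Z1 = {2, 3, 5, 6}; Z2 = {2, 3, 5, 6, 7}; Z3 = {1, 2, 3, 5, 6, 7}; fixed.
Sat(EF (~a -> (EX b))) = {1, 2, 3, 5, 6, 7}
4 ∉ Sat(EF (~a -> (EX b))) = {1, 2, 3, 5, 6, 7}, so the formula does not hold at 4.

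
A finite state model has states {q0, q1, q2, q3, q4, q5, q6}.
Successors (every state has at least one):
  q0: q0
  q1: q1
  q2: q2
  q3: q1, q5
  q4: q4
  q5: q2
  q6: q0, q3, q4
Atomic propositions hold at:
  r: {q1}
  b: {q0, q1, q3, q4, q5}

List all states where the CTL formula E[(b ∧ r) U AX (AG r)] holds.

{q1}

Sat(b ∧ r) = {q1}
AG r: greatest fixpoint, start Z0 = {q1}, keep only states in Sat with every successor in Z. Already a fixed point.
Sat(AG r) = {q1}
Sat(AX (AG r)) = {s : every successor in {q1}} = {q1}
E[(b ∧ r) U AX (AG r)]: least fixpoint, start Z0 = Sat(AX (AG r)) = {q1}, add states in Sat(b ∧ r) with some successor in Z. Already a fixed point.
Sat(E[(b ∧ r) U AX (AG r)]) = {q1}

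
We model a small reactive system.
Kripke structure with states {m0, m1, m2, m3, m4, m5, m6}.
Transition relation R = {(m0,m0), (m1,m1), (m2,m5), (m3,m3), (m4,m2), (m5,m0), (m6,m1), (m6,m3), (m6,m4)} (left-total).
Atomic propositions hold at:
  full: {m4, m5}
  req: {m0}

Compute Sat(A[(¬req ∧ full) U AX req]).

{m0, m5}

Sat(¬req) = {m1, m2, m3, m4, m5, m6}
Sat(¬req ∧ full) = {m4, m5}
Sat(AX req) = {s : every successor in {m0}} = {m0, m5}
A[(¬req ∧ full) U AX req]: least fixpoint, start Z0 = Sat(AX req) = {m0, m5}, add states in Sat(¬req ∧ full) with every successor in Z. Already a fixed point.
Sat(A[(¬req ∧ full) U AX req]) = {m0, m5}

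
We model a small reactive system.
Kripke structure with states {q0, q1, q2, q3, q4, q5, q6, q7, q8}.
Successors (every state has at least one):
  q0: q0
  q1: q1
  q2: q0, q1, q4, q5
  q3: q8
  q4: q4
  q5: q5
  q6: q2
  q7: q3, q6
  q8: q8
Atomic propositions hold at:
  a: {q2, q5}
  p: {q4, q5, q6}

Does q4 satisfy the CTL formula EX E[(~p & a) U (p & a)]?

Sat(~p) = {q0, q1, q2, q3, q7, q8}
Sat(~p & a) = {q2}
Sat(p & a) = {q5}
E[(~p & a) U (p & a)]: least fixpoint, start Z0 = Sat((p & a)) = {q5}, add states in Sat(~p & a) with some successor in Z. Z1 = {q2, q5}; fixed.
Sat(E[(~p & a) U (p & a)]) = {q2, q5}
Sat(EX E[(~p & a) U (p & a)]) = {s : some successor in {q2, q5}} = {q2, q5, q6}
q4 ∉ Sat(EX E[(~p & a) U (p & a)]) = {q2, q5, q6}, so the formula does not hold at q4.

No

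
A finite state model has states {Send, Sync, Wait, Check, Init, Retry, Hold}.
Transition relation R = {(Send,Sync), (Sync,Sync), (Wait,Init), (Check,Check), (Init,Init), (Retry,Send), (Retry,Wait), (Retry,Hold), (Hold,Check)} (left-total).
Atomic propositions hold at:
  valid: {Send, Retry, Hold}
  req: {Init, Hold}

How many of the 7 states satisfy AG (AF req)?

2

AF req: least fixpoint, start Z0 = {Init, Hold}, add states with every successor in Z. Z1 = {Wait, Init, Hold}; fixed.
Sat(AF req) = {Wait, Init, Hold}
AG (AF req): greatest fixpoint, start Z0 = {Wait, Init, Hold}, keep only states in Sat with every successor in Z. Z1 = {Wait, Init}; fixed.
Sat(AG (AF req)) = {Wait, Init}
|Sat(AG (AF req))| = |{Wait, Init}| = 2.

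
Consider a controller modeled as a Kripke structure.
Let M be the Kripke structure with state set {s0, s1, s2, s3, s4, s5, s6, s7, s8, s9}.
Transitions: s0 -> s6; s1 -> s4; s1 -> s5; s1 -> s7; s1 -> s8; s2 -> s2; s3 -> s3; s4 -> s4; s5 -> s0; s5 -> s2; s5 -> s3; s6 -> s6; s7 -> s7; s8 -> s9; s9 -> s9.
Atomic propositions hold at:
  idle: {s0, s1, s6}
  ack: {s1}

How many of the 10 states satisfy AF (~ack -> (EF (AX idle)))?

Sat(~ack) = {s0, s2, s3, s4, s5, s6, s7, s8, s9}
Sat(AX idle) = {s : every successor in {s0, s1, s6}} = {s0, s6}
EF (AX idle): least fixpoint, start Z0 = {s0, s6}, add states with some successor in Z. Z1 = {s0, s5, s6}; Z2 = {s0, s1, s5, s6}; fixed.
Sat(EF (AX idle)) = {s0, s1, s5, s6}
Sat(~ack -> (EF (AX idle))) = {s0, s1, s5, s6}
AF (~ack -> (EF (AX idle))): least fixpoint, start Z0 = {s0, s1, s5, s6}, add states with every successor in Z. Already a fixed point.
Sat(AF (~ack -> (EF (AX idle)))) = {s0, s1, s5, s6}
|Sat(AF (~ack -> (EF (AX idle))))| = |{s0, s1, s5, s6}| = 4.

4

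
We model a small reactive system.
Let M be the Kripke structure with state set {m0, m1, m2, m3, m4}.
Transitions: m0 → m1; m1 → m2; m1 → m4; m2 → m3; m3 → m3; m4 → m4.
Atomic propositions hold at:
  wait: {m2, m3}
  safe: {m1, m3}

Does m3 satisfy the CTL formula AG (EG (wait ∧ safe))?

Yes

Sat(wait ∧ safe) = {m3}
EG (wait ∧ safe): greatest fixpoint, start Z0 = {m3}, keep only states in Sat with some successor in Z. Already a fixed point.
Sat(EG (wait ∧ safe)) = {m3}
AG (EG (wait ∧ safe)): greatest fixpoint, start Z0 = {m3}, keep only states in Sat with every successor in Z. Already a fixed point.
Sat(AG (EG (wait ∧ safe))) = {m3}
m3 ∈ Sat(AG (EG (wait ∧ safe))) = {m3}, so the formula holds at m3.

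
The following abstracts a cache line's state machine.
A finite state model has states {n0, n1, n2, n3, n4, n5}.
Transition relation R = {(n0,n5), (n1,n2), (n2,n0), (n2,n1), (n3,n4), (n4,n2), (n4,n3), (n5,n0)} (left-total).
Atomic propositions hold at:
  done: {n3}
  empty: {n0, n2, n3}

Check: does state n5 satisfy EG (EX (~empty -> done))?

Sat(~empty) = {n1, n4, n5}
Sat(~empty -> done) = {n0, n2, n3}
Sat(EX (~empty -> done)) = {s : some successor in {n0, n2, n3}} = {n1, n2, n4, n5}
EG (EX (~empty -> done)): greatest fixpoint, start Z0 = {n1, n2, n4, n5}, keep only states in Sat with some successor in Z. Z1 = {n1, n2, n4}; fixed.
Sat(EG (EX (~empty -> done))) = {n1, n2, n4}
n5 ∉ Sat(EG (EX (~empty -> done))) = {n1, n2, n4}, so the formula does not hold at n5.

No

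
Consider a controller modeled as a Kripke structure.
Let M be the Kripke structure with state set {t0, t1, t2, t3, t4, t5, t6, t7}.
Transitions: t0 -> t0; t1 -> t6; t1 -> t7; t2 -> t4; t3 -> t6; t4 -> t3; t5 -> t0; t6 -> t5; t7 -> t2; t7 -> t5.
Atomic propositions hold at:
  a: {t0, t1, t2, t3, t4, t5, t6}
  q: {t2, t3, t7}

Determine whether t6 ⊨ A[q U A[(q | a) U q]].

Sat(q | a) = {t0, t1, t2, t3, t4, t5, t6, t7}
A[(q | a) U q]: least fixpoint, start Z0 = Sat(q) = {t2, t3, t7}, add states in Sat(q | a) with every successor in Z. Z1 = {t2, t3, t4, t7}; fixed.
Sat(A[(q | a) U q]) = {t2, t3, t4, t7}
A[q U A[(q | a) U q]]: least fixpoint, start Z0 = Sat(A[(q | a) U q]) = {t2, t3, t4, t7}, add states in Sat(q) with every successor in Z. Already a fixed point.
Sat(A[q U A[(q | a) U q]]) = {t2, t3, t4, t7}
t6 ∉ Sat(A[q U A[(q | a) U q]]) = {t2, t3, t4, t7}, so the formula does not hold at t6.

No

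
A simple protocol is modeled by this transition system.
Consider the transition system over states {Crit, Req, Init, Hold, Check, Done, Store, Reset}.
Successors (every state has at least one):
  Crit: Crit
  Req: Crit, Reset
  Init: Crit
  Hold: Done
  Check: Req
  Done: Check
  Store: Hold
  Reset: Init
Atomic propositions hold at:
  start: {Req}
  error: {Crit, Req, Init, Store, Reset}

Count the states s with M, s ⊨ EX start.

Sat(EX start) = {s : some successor in {Req}} = {Check}
|Sat(EX start)| = |{Check}| = 1.

1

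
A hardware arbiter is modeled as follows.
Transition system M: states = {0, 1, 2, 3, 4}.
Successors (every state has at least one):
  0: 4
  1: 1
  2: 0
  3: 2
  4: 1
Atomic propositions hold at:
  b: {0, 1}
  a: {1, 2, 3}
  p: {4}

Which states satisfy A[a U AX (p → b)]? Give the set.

{1, 2, 3, 4}

Sat(p → b) = {0, 1, 2, 3}
Sat(AX (p → b)) = {s : every successor in {0, 1, 2, 3}} = {1, 2, 3, 4}
A[a U AX (p → b)]: least fixpoint, start Z0 = Sat(AX (p → b)) = {1, 2, 3, 4}, add states in Sat(a) with every successor in Z. Already a fixed point.
Sat(A[a U AX (p → b)]) = {1, 2, 3, 4}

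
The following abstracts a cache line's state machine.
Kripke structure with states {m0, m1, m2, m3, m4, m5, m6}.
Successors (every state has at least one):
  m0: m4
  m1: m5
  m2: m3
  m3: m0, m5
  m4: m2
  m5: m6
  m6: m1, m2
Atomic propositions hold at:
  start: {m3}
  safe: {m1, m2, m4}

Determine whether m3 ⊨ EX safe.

No

Sat(EX safe) = {s : some successor in {m1, m2, m4}} = {m0, m4, m6}
m3 ∉ Sat(EX safe) = {m0, m4, m6}, so the formula does not hold at m3.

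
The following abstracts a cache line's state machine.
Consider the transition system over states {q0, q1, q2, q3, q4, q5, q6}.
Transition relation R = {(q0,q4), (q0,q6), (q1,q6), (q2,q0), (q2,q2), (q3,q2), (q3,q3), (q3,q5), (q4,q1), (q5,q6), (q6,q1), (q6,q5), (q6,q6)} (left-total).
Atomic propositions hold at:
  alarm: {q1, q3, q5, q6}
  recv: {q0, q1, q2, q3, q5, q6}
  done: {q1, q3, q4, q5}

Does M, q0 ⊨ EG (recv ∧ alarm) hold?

Sat(recv ∧ alarm) = {q1, q3, q5, q6}
EG (recv ∧ alarm): greatest fixpoint, start Z0 = {q1, q3, q5, q6}, keep only states in Sat with some successor in Z. Already a fixed point.
Sat(EG (recv ∧ alarm)) = {q1, q3, q5, q6}
q0 ∉ Sat(EG (recv ∧ alarm)) = {q1, q3, q5, q6}, so the formula does not hold at q0.

No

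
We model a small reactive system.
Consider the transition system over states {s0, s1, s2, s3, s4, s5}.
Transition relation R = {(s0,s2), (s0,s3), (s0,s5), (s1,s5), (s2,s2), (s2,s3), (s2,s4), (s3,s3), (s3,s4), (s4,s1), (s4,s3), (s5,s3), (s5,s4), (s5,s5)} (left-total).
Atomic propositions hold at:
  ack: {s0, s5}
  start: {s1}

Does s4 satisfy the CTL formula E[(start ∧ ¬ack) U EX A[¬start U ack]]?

No

Sat(¬ack) = {s1, s2, s3, s4}
Sat(start ∧ ¬ack) = {s1}
Sat(¬start) = {s0, s2, s3, s4, s5}
A[¬start U ack]: least fixpoint, start Z0 = Sat(ack) = {s0, s5}, add states in Sat(¬start) with every successor in Z. Already a fixed point.
Sat(A[¬start U ack]) = {s0, s5}
Sat(EX A[¬start U ack]) = {s : some successor in {s0, s5}} = {s0, s1, s5}
E[(start ∧ ¬ack) U EX A[¬start U ack]]: least fixpoint, start Z0 = Sat(EX A[¬start U ack]) = {s0, s1, s5}, add states in Sat(start ∧ ¬ack) with some successor in Z. Already a fixed point.
Sat(E[(start ∧ ¬ack) U EX A[¬start U ack]]) = {s0, s1, s5}
s4 ∉ Sat(E[(start ∧ ¬ack) U EX A[¬start U ack]]) = {s0, s1, s5}, so the formula does not hold at s4.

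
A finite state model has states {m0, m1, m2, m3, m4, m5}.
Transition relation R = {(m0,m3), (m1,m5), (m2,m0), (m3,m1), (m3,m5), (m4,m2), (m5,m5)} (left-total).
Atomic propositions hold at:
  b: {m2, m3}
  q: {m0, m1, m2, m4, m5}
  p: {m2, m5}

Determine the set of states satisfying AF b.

AF b: least fixpoint, start Z0 = {m2, m3}, add states with every successor in Z. Z1 = {m0, m2, m3, m4}; fixed.
Sat(AF b) = {m0, m2, m3, m4}

{m0, m2, m3, m4}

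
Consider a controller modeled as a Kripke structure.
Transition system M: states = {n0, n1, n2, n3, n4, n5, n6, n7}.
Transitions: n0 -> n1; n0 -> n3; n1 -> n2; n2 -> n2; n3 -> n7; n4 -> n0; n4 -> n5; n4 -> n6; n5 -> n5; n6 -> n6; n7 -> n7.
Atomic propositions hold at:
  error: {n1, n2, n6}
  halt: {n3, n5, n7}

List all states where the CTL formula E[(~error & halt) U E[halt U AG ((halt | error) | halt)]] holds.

Sat(~error) = {n0, n3, n4, n5, n7}
Sat(~error & halt) = {n3, n5, n7}
Sat(halt | error) = {n1, n2, n3, n5, n6, n7}
Sat((halt | error) | halt) = {n1, n2, n3, n5, n6, n7}
AG ((halt | error) | halt): greatest fixpoint, start Z0 = {n1, n2, n3, n5, n6, n7}, keep only states in Sat with every successor in Z. Already a fixed point.
Sat(AG ((halt | error) | halt)) = {n1, n2, n3, n5, n6, n7}
E[halt U AG ((halt | error) | halt)]: least fixpoint, start Z0 = Sat(AG ((halt | error) | halt)) = {n1, n2, n3, n5, n6, n7}, add states in Sat(halt) with some successor in Z. Already a fixed point.
Sat(E[halt U AG ((halt | error) | halt)]) = {n1, n2, n3, n5, n6, n7}
E[(~error & halt) U E[halt U AG ((halt | error) | halt)]]: least fixpoint, start Z0 = Sat(E[halt U AG ((halt | error) | halt)]) = {n1, n2, n3, n5, n6, n7}, add states in Sat(~error & halt) with some successor in Z. Already a fixed point.
Sat(E[(~error & halt) U E[halt U AG ((halt | error) | halt)]]) = {n1, n2, n3, n5, n6, n7}

{n1, n2, n3, n5, n6, n7}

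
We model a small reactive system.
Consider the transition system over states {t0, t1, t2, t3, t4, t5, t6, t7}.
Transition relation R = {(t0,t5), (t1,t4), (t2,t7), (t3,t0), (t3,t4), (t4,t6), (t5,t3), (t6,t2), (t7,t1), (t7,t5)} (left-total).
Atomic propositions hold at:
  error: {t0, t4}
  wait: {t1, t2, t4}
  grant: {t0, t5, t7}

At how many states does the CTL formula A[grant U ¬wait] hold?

5

Sat(¬wait) = {t0, t3, t5, t6, t7}
A[grant U ¬wait]: least fixpoint, start Z0 = Sat(¬wait) = {t0, t3, t5, t6, t7}, add states in Sat(grant) with every successor in Z. Already a fixed point.
Sat(A[grant U ¬wait]) = {t0, t3, t5, t6, t7}
|Sat(A[grant U ¬wait])| = |{t0, t3, t5, t6, t7}| = 5.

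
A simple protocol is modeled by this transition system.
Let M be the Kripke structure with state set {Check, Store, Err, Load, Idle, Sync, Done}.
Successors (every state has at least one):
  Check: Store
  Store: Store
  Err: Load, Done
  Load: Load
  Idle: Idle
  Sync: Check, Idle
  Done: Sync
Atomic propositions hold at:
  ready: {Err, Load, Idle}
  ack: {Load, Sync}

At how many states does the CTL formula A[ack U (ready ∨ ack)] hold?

Sat(ready ∨ ack) = {Err, Load, Idle, Sync}
A[ack U (ready ∨ ack)]: least fixpoint, start Z0 = Sat((ready ∨ ack)) = {Err, Load, Idle, Sync}, add states in Sat(ack) with every successor in Z. Already a fixed point.
Sat(A[ack U (ready ∨ ack)]) = {Err, Load, Idle, Sync}
|Sat(A[ack U (ready ∨ ack)])| = |{Err, Load, Idle, Sync}| = 4.

4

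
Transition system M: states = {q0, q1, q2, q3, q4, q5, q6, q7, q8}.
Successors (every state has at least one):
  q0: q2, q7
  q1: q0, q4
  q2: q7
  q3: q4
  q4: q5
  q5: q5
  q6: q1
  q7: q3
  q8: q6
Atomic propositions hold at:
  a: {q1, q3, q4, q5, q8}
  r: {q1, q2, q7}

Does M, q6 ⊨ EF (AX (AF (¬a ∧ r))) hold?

Yes

Sat(¬a) = {q0, q2, q6, q7}
Sat(¬a ∧ r) = {q2, q7}
AF (¬a ∧ r): least fixpoint, start Z0 = {q2, q7}, add states with every successor in Z. Z1 = {q0, q2, q7}; fixed.
Sat(AF (¬a ∧ r)) = {q0, q2, q7}
Sat(AX (AF (¬a ∧ r))) = {s : every successor in {q0, q2, q7}} = {q0, q2}
EF (AX (AF (¬a ∧ r))): least fixpoint, start Z0 = {q0, q2}, add states with some successor in Z. Z1 = {q0, q1, q2}; Z2 = {q0, q1, q2, q6}; Z3 = {q0, q1, q2, q6, q8}; fixed.
Sat(EF (AX (AF (¬a ∧ r)))) = {q0, q1, q2, q6, q8}
q6 ∈ Sat(EF (AX (AF (¬a ∧ r)))) = {q0, q1, q2, q6, q8}, so the formula holds at q6.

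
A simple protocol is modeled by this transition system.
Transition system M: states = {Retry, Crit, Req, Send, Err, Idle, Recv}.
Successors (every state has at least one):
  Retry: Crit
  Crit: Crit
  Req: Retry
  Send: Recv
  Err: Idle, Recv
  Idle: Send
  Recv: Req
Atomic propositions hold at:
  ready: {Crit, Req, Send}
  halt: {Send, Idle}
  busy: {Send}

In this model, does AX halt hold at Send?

No

Sat(AX halt) = {s : every successor in {Send, Idle}} = {Idle}
Send ∉ Sat(AX halt) = {Idle}, so the formula does not hold at Send.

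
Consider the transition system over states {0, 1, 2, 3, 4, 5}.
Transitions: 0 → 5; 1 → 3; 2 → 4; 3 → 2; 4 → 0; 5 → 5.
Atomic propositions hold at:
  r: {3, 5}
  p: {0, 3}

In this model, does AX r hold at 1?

Yes

Sat(AX r) = {s : every successor in {3, 5}} = {0, 1, 5}
1 ∈ Sat(AX r) = {0, 1, 5}, so the formula holds at 1.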